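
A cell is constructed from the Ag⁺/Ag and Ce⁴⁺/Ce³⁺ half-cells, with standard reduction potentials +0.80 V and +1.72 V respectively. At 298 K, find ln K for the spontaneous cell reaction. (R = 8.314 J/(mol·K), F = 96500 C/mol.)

E°_cell = +1.72 − (+0.80) = 0.92 V, with n = 1 electron transferred.
At equilibrium E = 0, so the Nernst equation gives ln K = nFE°/RT = (1)(96500)(0.92)/((8.314)(298)) = 35.83.

ln K = 35.8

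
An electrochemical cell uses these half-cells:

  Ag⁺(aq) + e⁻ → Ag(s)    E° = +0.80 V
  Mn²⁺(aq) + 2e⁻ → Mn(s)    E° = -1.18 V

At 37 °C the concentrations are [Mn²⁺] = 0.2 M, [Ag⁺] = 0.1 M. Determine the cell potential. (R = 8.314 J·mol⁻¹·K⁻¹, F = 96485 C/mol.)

1.94 V

The Ag⁺/Ag couple has the higher reduction potential and acts as the cathode, so E°_cell = +0.80 − (-1.18) = 1.98 V.
Balancing electrons gives n = 2; the reaction quotient is Q = [Mn²⁺]/[Ag⁺]^2 = 20.0.
E = E° − (RT/nF) ln Q = 1.98 − (8.314×310)/(2×96485) × (2.996) = 1.980 − 0.040 = 1.940 V.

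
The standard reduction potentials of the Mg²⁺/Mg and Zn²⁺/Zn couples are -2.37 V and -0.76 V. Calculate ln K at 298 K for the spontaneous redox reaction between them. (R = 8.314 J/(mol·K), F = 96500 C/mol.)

E°_cell = -0.76 − (-2.37) = 1.61 V, with n = 2 electrons transferred.
At equilibrium E = 0, so the Nernst equation gives ln K = nFE°/RT = (2)(96500)(1.61)/((8.314)(298)) = 125.42.

ln K = 125.4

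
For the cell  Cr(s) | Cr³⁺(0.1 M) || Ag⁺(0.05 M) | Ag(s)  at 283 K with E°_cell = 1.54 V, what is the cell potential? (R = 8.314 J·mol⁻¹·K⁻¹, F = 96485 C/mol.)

Balancing electrons gives n = 3; the reaction quotient is Q = [Cr³⁺]/[Ag⁺]^3 = 800.
E = E° − (RT/nF) ln Q = 1.54 − (8.314×283)/(3×96485) × (6.685) = 1.540 − 0.054 = 1.486 V.

1.49 V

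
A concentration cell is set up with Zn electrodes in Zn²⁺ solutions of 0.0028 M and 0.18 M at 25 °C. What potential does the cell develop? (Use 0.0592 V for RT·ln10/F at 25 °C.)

Both half-cells are Zn²⁺/Zn, so E°_cell = 0. The concentrated side is the cathode; the cell reaction moves Zn²⁺ from high to low concentration with n = 2.
Q = [Zn²⁺]_dilute/[Zn²⁺]_conc = 0.0028/0.18 = 0.0156.
E = 0 − (0.0592/2) log Q = −(0.0592/2)(-1.808) = 0.0535 V.

0.054 V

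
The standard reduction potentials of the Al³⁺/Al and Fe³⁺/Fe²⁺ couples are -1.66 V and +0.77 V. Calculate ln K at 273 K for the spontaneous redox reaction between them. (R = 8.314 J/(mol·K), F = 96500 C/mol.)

E°_cell = +0.77 − (-1.66) = 2.43 V, with n = 3 electrons transferred.
At equilibrium E = 0, so the Nernst equation gives ln K = nFE°/RT = (3)(96500)(2.43)/((8.314)(273)) = 309.94.

ln K = 309.9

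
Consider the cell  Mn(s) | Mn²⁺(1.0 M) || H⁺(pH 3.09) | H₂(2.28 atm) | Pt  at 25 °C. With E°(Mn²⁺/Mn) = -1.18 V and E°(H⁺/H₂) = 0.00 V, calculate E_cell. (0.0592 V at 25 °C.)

The hydrogen couple is the cathode, so E°_cell = 1.18 V; n = 2.
[H⁺] = 10^(−3.09) = 8.1 × 10^-4 M, and Q = [Mn²⁺]·P(H₂) / [H⁺]^2 = 3.45 × 10^6.
E = E° − (0.0592/2) log Q = 1.18 − (0.0592/2)(6.538) = 0.986 V.

0.99 V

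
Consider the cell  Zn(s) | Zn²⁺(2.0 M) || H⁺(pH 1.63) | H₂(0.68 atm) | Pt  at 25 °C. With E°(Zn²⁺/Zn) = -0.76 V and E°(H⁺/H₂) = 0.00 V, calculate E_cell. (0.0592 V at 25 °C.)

0.66 V

The hydrogen couple is the cathode, so E°_cell = 0.76 V; n = 2.
[H⁺] = 10^(−1.63) = 0.023 M, and Q = [Zn²⁺]·P(H₂) / [H⁺]^2 = 2470.
E = E° − (0.0592/2) log Q = 0.76 − (0.0592/2)(3.394) = 0.660 V.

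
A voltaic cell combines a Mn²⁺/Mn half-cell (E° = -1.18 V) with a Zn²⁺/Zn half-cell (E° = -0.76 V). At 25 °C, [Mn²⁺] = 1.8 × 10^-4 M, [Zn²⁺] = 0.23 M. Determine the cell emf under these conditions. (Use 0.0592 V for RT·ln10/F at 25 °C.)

0.512 V

The Zn²⁺/Zn couple has the higher reduction potential and acts as the cathode, so E°_cell = -0.76 − (-1.18) = 0.42 V.
Balancing electrons gives n = 2; the reaction quotient is Q = [Mn²⁺]/[Zn²⁺] = 7.83 × 10^-4.
At 25 °C, E = E° − (0.0592/n) log Q = 0.42 − (0.0592/2)(-3.106) = 0.420 + 0.092 = 0.512 V.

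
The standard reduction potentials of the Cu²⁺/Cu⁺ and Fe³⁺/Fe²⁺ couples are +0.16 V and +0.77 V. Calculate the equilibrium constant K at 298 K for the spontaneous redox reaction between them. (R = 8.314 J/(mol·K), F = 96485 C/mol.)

E°_cell = +0.77 − (+0.16) = 0.61 V, with n = 1 electron transferred.
At equilibrium E = 0, so the Nernst equation gives ln K = nFE°/RT = (1)(96485)(0.61)/((8.314)(298)) = 23.76.
K = e^23.76 = 2.1 × 10^10.

2.1 × 10^10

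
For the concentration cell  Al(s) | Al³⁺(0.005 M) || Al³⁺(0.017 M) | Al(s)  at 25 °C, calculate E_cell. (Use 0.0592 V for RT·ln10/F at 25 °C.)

Both half-cells are Al³⁺/Al, so E°_cell = 0. The concentrated side is the cathode; the cell reaction moves Al³⁺ from high to low concentration with n = 3.
Q = [Al³⁺]_dilute/[Al³⁺]_conc = 0.005/0.017 = 0.294.
E = 0 − (0.0592/3) log Q = −(0.0592/3)(-0.531) = 0.0105 V.

0.010 V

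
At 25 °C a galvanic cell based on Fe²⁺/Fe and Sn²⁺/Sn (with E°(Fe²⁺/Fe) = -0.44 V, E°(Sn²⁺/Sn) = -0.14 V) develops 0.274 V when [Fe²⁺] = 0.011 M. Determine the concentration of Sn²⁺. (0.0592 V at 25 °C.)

From the Nernst equation, log Q = n(E° − E)/0.0592 = 2(0.30 − 0.274)/0.0592 = 0.878, so Q = 7.56.
With Q = [Fe²⁺]/[Sn²⁺] and the known concentrations, [Sn²⁺] in the denominator gives [Sn²⁺] = 0.0015 M.

0.0015 M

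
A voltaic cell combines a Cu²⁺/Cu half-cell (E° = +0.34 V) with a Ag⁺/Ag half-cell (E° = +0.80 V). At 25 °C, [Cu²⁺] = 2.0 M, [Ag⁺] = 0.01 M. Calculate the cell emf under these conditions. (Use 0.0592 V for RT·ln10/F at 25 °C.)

The Ag⁺/Ag couple has the higher reduction potential and acts as the cathode, so E°_cell = +0.80 − (+0.34) = 0.46 V.
Balancing electrons gives n = 2; the reaction quotient is Q = [Cu²⁺]/[Ag⁺]^2 = 2 × 10^4.
At 25 °C, E = E° − (0.0592/n) log Q = 0.46 − (0.0592/2)(4.301) = 0.460 − 0.127 = 0.333 V.

0.333 V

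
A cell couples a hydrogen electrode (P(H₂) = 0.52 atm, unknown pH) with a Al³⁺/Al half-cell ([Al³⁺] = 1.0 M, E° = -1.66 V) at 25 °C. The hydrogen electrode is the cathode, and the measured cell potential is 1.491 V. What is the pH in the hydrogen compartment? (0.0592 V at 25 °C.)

pH = 3.00

E°_cell = 1.66 V and n = 6.
log Q = n(E° − E)/0.0592 = 6×(1.66 − 1.491)/0.0592 = 17.128.
With Q = [Al³⁺]^2·P(H₂)^3 / [H⁺]^6, solving for [H⁺] gives log[H⁺] = -2.997, so pH = 3.00.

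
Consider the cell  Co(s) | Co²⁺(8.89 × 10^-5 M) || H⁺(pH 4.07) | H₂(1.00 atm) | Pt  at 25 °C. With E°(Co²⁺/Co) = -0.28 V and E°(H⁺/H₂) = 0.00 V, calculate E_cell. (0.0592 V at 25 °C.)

0.16 V

The hydrogen couple is the cathode, so E°_cell = 0.28 V; n = 2.
[H⁺] = 10^(−4.07) = 8.5 × 10^-5 M, and Q = [Co²⁺]·P(H₂) / [H⁺]^2 = 1.23 × 10^4.
E = E° − (0.0592/2) log Q = 0.28 − (0.0592/2)(4.089) = 0.159 V.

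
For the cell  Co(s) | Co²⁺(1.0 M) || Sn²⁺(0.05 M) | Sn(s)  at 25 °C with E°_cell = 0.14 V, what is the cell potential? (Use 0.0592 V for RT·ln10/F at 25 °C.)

Balancing electrons gives n = 2; the reaction quotient is Q = [Co²⁺]/[Sn²⁺] = 20.0.
At 25 °C, E = E° − (0.0592/n) log Q = 0.14 − (0.0592/2)(1.301) = 0.140 − 0.039 = 0.101 V.

0.101 V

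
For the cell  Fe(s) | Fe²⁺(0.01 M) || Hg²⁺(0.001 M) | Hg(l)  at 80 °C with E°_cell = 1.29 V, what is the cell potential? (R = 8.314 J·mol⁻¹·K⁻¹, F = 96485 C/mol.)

1.25 V

Balancing electrons gives n = 2; the reaction quotient is Q = [Fe²⁺]/[Hg²⁺] = 10.0.
E = E° − (RT/nF) ln Q = 1.29 − (8.314×353)/(2×96485) × (2.303) = 1.290 − 0.035 = 1.255 V.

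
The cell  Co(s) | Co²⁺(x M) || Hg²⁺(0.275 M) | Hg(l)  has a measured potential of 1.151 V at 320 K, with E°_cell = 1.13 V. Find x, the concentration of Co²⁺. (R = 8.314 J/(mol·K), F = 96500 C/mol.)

0.06 M

From the Nernst equation, ln Q = nF(E° − E)/RT = 2×96500×(1.13 − 1.151)/(8.314×320) = -1.523, so Q = 0.218.
With Q = [Co²⁺]/[Hg²⁺] and the known concentrations, [Co²⁺] in the numerator gives [Co²⁺] = 0.06 M.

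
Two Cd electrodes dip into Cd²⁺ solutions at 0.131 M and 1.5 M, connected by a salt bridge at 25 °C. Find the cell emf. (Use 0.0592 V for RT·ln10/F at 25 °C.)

0.031 V

Both half-cells are Cd²⁺/Cd, so E°_cell = 0. The concentrated side is the cathode; the cell reaction moves Cd²⁺ from high to low concentration with n = 2.
Q = [Cd²⁺]_dilute/[Cd²⁺]_conc = 0.131/1.5 = 0.0873.
E = 0 − (0.0592/2) log Q = −(0.0592/2)(-1.059) = 0.0313 V.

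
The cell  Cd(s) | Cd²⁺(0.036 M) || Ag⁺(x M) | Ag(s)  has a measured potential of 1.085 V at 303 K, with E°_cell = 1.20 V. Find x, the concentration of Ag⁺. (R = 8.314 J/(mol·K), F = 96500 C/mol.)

0.0023 M

From the Nernst equation, ln Q = nF(E° − E)/RT = 2×96500×(1.20 − 1.085)/(8.314×303) = 8.811, so Q = 6700.
With Q = [Cd²⁺]/[Ag⁺]^2 and the known concentrations, [Ag⁺]^2 in the denominator gives [Ag⁺] = 0.0023 M.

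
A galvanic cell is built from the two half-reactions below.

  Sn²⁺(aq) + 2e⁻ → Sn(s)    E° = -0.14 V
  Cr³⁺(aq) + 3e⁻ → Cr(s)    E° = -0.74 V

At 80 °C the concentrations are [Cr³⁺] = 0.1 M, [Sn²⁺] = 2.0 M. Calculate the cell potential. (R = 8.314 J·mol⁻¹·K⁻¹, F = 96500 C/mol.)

The Sn²⁺/Sn couple has the higher reduction potential and acts as the cathode, so E°_cell = -0.14 − (-0.74) = 0.60 V.
Balancing electrons gives n = 6; the reaction quotient is Q = [Cr³⁺]^2/[Sn²⁺]^3 = 0.00125.
E = E° − (RT/nF) ln Q = 0.60 − (8.314×353)/(6×96500) × (-6.685) = 0.600 + 0.034 = 0.634 V.

0.634 V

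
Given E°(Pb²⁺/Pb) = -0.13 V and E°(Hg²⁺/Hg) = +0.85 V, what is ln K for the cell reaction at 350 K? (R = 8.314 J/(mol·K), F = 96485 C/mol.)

ln K = 65.0

E°_cell = +0.85 − (-0.13) = 0.98 V, with n = 2 electrons transferred.
At equilibrium E = 0, so the Nernst equation gives ln K = nFE°/RT = (2)(96485)(0.98)/((8.314)(350)) = 64.99.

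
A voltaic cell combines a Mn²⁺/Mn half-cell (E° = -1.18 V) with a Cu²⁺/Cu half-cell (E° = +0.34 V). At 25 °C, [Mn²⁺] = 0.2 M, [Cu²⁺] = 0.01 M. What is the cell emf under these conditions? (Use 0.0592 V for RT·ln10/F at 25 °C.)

The Cu²⁺/Cu couple has the higher reduction potential and acts as the cathode, so E°_cell = +0.34 − (-1.18) = 1.52 V.
Balancing electrons gives n = 2; the reaction quotient is Q = [Mn²⁺]/[Cu²⁺] = 20.0.
At 25 °C, E = E° − (0.0592/n) log Q = 1.52 − (0.0592/2)(1.301) = 1.520 − 0.039 = 1.481 V.

1.48 V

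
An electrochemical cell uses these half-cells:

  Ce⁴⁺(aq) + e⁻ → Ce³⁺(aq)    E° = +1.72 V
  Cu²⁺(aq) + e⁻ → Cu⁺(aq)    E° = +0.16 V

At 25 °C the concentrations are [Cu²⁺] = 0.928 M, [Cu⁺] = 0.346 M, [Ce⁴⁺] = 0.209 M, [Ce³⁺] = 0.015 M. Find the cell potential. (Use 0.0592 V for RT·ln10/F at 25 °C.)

1.60 V

The Ce⁴⁺/Ce³⁺ couple has the higher reduction potential and acts as the cathode, so E°_cell = +1.72 − (+0.16) = 1.56 V.
Balancing electrons gives n = 1; the reaction quotient is Q = [Cu²⁺]·[Ce³⁺]/([Cu⁺]·[Ce⁴⁺]) = 0.192.
At 25 °C, E = E° − (0.0592/n) log Q = 1.56 − (0.0592/1)(-0.716) = 1.560 + 0.042 = 1.602 V.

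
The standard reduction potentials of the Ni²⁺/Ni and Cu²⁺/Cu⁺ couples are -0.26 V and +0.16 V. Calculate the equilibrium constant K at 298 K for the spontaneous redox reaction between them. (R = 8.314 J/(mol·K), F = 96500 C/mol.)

E°_cell = +0.16 − (-0.26) = 0.42 V, with n = 2 electrons transferred.
At equilibrium E = 0, so the Nernst equation gives ln K = nFE°/RT = (2)(96500)(0.42)/((8.314)(298)) = 32.72.
K = e^32.72 = 1.6 × 10^14.

1.6 × 10^14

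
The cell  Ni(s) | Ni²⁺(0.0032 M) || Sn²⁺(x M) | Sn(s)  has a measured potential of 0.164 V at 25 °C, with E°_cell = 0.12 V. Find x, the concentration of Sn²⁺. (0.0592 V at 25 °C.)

From the Nernst equation, log Q = n(E° − E)/0.0592 = 2(0.12 − 0.164)/0.0592 = -1.486, so Q = 0.0326.
With Q = [Ni²⁺]/[Sn²⁺] and the known concentrations, [Sn²⁺] in the denominator gives [Sn²⁺] = 0.098 M.

0.098 M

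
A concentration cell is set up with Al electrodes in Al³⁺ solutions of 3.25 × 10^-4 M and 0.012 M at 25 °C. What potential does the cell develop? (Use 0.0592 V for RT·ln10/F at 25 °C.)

0.031 V

Both half-cells are Al³⁺/Al, so E°_cell = 0. The concentrated side is the cathode; the cell reaction moves Al³⁺ from high to low concentration with n = 3.
Q = [Al³⁺]_dilute/[Al³⁺]_conc = 3.25 × 10^-4/0.012 = 0.0271.
E = 0 − (0.0592/3) log Q = −(0.0592/3)(-1.567) = 0.0309 V.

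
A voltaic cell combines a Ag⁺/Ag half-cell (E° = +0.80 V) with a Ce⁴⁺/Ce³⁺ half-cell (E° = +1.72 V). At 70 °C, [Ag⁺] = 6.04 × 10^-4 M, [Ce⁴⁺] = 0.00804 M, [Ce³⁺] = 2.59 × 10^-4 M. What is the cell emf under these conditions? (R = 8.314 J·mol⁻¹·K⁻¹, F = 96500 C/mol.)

1.24 V

The Ce⁴⁺/Ce³⁺ couple has the higher reduction potential and acts as the cathode, so E°_cell = +1.72 − (+0.80) = 0.92 V.
Balancing electrons gives n = 1; the reaction quotient is Q = [Ag⁺]·[Ce³⁺]/[Ce⁴⁺] = 1.95 × 10^-5.
E = E° − (RT/nF) ln Q = 0.92 − (8.314×343)/(1×96500) × (-10.847) = 0.920 + 0.321 = 1.241 V.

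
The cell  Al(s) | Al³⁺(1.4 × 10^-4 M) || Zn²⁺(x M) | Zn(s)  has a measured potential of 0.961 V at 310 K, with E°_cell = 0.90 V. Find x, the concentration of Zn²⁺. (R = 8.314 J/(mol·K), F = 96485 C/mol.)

From the Nernst equation, ln Q = nF(E° − E)/RT = 6×96485×(0.90 − 0.961)/(8.314×310) = -13.702, so Q = 1.12 × 10^-6.
With Q = [Al³⁺]^2/[Zn²⁺]^3 and the known concentrations, [Zn²⁺]^3 in the denominator gives [Zn²⁺] = 0.26 M.

0.26 M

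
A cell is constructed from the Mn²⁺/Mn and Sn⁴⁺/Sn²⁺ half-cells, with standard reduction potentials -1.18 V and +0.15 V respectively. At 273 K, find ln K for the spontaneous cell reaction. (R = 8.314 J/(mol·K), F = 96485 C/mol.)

E°_cell = +0.15 − (-1.18) = 1.33 V, with n = 2 electrons transferred.
At equilibrium E = 0, so the Nernst equation gives ln K = nFE°/RT = (2)(96485)(1.33)/((8.314)(273)) = 113.08.

ln K = 113.1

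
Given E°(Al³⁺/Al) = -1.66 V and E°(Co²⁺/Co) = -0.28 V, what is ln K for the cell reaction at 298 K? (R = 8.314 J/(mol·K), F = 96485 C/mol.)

E°_cell = -0.28 − (-1.66) = 1.38 V, with n = 6 electrons transferred.
At equilibrium E = 0, so the Nernst equation gives ln K = nFE°/RT = (6)(96485)(1.38)/((8.314)(298)) = 322.45.

ln K = 322.5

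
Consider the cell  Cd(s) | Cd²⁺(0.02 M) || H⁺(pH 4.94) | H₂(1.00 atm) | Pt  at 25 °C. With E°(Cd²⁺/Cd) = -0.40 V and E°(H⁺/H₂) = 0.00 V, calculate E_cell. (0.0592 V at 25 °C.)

The hydrogen couple is the cathode, so E°_cell = 0.40 V; n = 2.
[H⁺] = 10^(−4.94) = 1.1 × 10^-5 M, and Q = [Cd²⁺]·P(H₂) / [H⁺]^2 = 1.52 × 10^8.
E = E° − (0.0592/2) log Q = 0.40 − (0.0592/2)(8.181) = 0.158 V.

0.16 V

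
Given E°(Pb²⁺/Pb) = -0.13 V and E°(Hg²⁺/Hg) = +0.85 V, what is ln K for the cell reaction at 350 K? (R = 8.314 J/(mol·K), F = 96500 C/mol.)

ln K = 65.0

E°_cell = +0.85 − (-0.13) = 0.98 V, with n = 2 electrons transferred.
At equilibrium E = 0, so the Nernst equation gives ln K = nFE°/RT = (2)(96500)(0.98)/((8.314)(350)) = 65.00.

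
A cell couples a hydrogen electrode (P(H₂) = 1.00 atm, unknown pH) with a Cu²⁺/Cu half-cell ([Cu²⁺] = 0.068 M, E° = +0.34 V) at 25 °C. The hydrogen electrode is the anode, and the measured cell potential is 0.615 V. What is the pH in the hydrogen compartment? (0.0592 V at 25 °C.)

E°_cell = 0.34 V and n = 2.
log Q = n(E° − E)/0.0592 = 2×(0.34 − 0.615)/0.0592 = -9.291.
With Q = [H⁺]^2 / ([Cu²⁺]·P(H₂)), solving for [H⁺] gives log[H⁺] = -5.229, so pH = 5.23.

pH = 5.23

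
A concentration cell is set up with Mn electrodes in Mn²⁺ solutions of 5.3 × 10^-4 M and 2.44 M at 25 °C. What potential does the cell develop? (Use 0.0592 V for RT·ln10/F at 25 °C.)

Both half-cells are Mn²⁺/Mn, so E°_cell = 0. The concentrated side is the cathode; the cell reaction moves Mn²⁺ from high to low concentration with n = 2.
Q = [Mn²⁺]_dilute/[Mn²⁺]_conc = 5.3 × 10^-4/2.44 = 2.17 × 10^-4.
E = 0 − (0.0592/2) log Q = −(0.0592/2)(-3.663) = 0.1084 V.

0.11 V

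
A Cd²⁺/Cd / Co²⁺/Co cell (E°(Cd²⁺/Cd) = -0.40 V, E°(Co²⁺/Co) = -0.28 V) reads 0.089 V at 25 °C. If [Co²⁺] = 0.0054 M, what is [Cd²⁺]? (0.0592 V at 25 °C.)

From the Nernst equation, log Q = n(E° − E)/0.0592 = 2(0.12 − 0.089)/0.0592 = 1.047, so Q = 11.2.
With Q = [Cd²⁺]/[Co²⁺] and the known concentrations, [Cd²⁺] in the numerator gives [Cd²⁺] = 0.06 M.

0.06 M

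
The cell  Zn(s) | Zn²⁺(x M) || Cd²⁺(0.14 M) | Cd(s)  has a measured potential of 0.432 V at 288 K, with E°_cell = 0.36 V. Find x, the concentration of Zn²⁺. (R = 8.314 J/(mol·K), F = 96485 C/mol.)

From the Nernst equation, ln Q = nF(E° − E)/RT = 2×96485×(0.36 − 0.432)/(8.314×288) = -5.803, so Q = 0.00302.
With Q = [Zn²⁺]/[Cd²⁺] and the known concentrations, [Zn²⁺] in the numerator gives [Zn²⁺] = 4.2 × 10^-4 M.

4.2 × 10^-4 M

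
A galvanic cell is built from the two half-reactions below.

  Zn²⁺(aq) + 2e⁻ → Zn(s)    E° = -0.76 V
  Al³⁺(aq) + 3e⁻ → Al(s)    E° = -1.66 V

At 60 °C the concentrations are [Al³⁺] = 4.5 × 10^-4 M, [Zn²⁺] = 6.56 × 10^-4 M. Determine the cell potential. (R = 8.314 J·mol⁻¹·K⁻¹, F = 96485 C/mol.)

0.869 V

The Zn²⁺/Zn couple has the higher reduction potential and acts as the cathode, so E°_cell = -0.76 − (-1.66) = 0.90 V.
Balancing electrons gives n = 6; the reaction quotient is Q = [Al³⁺]^2/[Zn²⁺]^3 = 717.
E = E° − (RT/nF) ln Q = 0.90 − (8.314×333)/(6×96485) × (6.576) = 0.900 − 0.031 = 0.869 V.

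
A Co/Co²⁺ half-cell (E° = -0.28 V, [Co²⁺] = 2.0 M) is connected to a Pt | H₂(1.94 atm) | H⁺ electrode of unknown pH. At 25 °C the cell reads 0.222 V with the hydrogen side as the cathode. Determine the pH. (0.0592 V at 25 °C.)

E°_cell = 0.28 V and n = 2.
log Q = n(E° − E)/0.0592 = 2×(0.28 − 0.222)/0.0592 = 1.959.
With Q = [Co²⁺]·P(H₂) / [H⁺]^2, solving for [H⁺] gives log[H⁺] = -0.685, so pH = 0.69.

pH = 0.69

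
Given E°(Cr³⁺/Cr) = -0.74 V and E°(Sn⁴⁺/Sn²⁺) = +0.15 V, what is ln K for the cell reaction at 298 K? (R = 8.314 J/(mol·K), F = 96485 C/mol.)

E°_cell = +0.15 − (-0.74) = 0.89 V, with n = 6 electrons transferred.
At equilibrium E = 0, so the Nernst equation gives ln K = nFE°/RT = (6)(96485)(0.89)/((8.314)(298)) = 207.96.

ln K = 208.0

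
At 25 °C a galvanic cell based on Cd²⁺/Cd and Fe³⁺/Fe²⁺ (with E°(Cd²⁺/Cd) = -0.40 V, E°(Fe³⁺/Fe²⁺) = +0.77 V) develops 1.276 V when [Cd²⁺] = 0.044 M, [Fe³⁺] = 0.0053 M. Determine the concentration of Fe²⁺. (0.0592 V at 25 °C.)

From the Nernst equation, log Q = n(E° − E)/0.0592 = 2(1.17 − 1.276)/0.0592 = -3.581, so Q = 2.62 × 10^-4.
With Q = [Cd²⁺]·[Fe²⁺]^2/[Fe³⁺]^2 and the known concentrations, [Fe²⁺]^2 in the numerator gives [Fe²⁺] = 4.1 × 10^-4 M.

4.1 × 10^-4 M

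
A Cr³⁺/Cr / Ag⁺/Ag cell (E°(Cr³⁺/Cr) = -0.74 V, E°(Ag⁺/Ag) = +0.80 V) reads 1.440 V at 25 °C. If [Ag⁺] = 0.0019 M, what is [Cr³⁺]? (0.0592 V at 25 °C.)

From the Nernst equation, log Q = n(E° − E)/0.0592 = 3(1.54 − 1.440)/0.0592 = 5.068, so Q = 1.17 × 10^5.
With Q = [Cr³⁺]/[Ag⁺]^3 and the known concentrations, [Cr³⁺] in the numerator gives [Cr³⁺] = 8 × 10^-4 M.

8 × 10^-4 M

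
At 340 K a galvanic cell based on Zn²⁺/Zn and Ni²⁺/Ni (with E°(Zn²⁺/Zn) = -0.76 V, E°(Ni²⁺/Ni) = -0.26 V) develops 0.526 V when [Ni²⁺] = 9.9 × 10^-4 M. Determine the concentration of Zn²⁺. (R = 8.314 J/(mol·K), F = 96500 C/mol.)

From the Nernst equation, ln Q = nF(E° − E)/RT = 2×96500×(0.50 − 0.526)/(8.314×340) = -1.775, so Q = 0.169.
With Q = [Zn²⁺]/[Ni²⁺] and the known concentrations, [Zn²⁺] in the numerator gives [Zn²⁺] = 1.7 × 10^-4 M.

1.7 × 10^-4 M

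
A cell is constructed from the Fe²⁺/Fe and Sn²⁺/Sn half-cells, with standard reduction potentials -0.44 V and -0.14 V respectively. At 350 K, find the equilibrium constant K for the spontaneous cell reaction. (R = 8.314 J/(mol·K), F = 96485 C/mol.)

4.4 × 10^8

E°_cell = -0.14 − (-0.44) = 0.30 V, with n = 2 electrons transferred.
At equilibrium E = 0, so the Nernst equation gives ln K = nFE°/RT = (2)(96485)(0.30)/((8.314)(350)) = 19.89.
K = e^19.89 = 4.4 × 10^8.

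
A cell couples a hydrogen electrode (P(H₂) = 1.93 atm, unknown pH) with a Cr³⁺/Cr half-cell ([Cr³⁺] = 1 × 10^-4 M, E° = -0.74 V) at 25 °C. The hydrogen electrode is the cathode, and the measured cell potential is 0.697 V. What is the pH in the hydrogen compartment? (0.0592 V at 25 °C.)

pH = 1.92

E°_cell = 0.74 V and n = 6.
log Q = n(E° − E)/0.0592 = 6×(0.74 − 0.697)/0.0592 = 4.358.
With Q = [Cr³⁺]^2·P(H₂)^3 / [H⁺]^6, solving for [H⁺] gives log[H⁺] = -1.917, so pH = 1.92.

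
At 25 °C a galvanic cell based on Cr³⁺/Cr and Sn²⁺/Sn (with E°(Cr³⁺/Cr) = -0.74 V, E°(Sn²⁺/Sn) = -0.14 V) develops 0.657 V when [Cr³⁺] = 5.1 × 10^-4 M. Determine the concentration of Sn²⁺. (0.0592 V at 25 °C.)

From the Nernst equation, log Q = n(E° − E)/0.0592 = 6(0.60 − 0.657)/0.0592 = -5.777, so Q = 1.67 × 10^-6.
With Q = [Cr³⁺]^2/[Sn²⁺]^3 and the known concentrations, [Sn²⁺]^3 in the denominator gives [Sn²⁺] = 0.54 M.

0.54 M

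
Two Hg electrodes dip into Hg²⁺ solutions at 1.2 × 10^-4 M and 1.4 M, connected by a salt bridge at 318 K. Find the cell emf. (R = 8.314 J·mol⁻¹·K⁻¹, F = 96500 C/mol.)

Both half-cells are Hg²⁺/Hg, so E°_cell = 0. The concentrated side is the cathode; the cell reaction moves Hg²⁺ from high to low concentration with n = 2.
Q = [Hg²⁺]_dilute/[Hg²⁺]_conc = 1.2 × 10^-4/1.4 = 8.57 × 10^-5.
E = 0 − (RT/nF) ln Q = −((8.314×318)/(2×96500))(-9.364) = 0.1283 V.

0.13 V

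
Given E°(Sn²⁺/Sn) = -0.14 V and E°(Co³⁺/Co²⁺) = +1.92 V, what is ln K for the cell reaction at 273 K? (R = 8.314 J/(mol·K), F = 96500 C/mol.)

E°_cell = +1.92 − (-0.14) = 2.06 V, with n = 2 electrons transferred.
At equilibrium E = 0, so the Nernst equation gives ln K = nFE°/RT = (2)(96500)(2.06)/((8.314)(273)) = 175.17.

ln K = 175.2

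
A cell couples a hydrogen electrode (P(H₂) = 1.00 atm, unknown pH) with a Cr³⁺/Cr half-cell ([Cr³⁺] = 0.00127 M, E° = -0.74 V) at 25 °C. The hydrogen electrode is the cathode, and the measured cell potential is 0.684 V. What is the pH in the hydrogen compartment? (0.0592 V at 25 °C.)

E°_cell = 0.74 V and n = 6.
log Q = n(E° − E)/0.0592 = 6×(0.74 − 0.684)/0.0592 = 5.676.
With Q = [Cr³⁺]^2·P(H₂)^3 / [H⁺]^6, solving for [H⁺] gives log[H⁺] = -1.911, so pH = 1.91.

pH = 1.91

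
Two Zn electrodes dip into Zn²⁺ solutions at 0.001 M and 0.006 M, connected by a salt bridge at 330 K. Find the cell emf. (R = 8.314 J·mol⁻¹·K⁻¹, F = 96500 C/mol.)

0.025 V

Both half-cells are Zn²⁺/Zn, so E°_cell = 0. The concentrated side is the cathode; the cell reaction moves Zn²⁺ from high to low concentration with n = 2.
Q = [Zn²⁺]_dilute/[Zn²⁺]_conc = 0.001/0.006 = 0.167.
E = 0 − (RT/nF) ln Q = −((8.314×330)/(2×96500))(-1.792) = 0.0255 V.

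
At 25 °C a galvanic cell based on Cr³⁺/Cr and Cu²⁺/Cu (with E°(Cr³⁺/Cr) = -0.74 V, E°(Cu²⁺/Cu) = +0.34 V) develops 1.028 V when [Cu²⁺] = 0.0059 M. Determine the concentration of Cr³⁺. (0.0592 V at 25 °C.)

From the Nernst equation, log Q = n(E° − E)/0.0592 = 6(1.08 − 1.028)/0.0592 = 5.270, so Q = 1.86 × 10^5.
With Q = [Cr³⁺]^2/[Cu²⁺]^3 and the known concentrations, [Cr³⁺]^2 in the numerator gives [Cr³⁺] = 0.2 M.

0.2 M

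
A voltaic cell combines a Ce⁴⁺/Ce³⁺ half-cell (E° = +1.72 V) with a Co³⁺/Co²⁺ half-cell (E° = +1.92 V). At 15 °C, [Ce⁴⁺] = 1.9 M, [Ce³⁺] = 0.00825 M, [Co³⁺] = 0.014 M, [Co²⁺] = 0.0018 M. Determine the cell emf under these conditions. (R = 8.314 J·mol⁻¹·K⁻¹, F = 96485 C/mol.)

The Co³⁺/Co²⁺ couple has the higher reduction potential and acts as the cathode, so E°_cell = +1.92 − (+1.72) = 0.20 V.
Balancing electrons gives n = 1; the reaction quotient is Q = [Ce⁴⁺]·[Co²⁺]/([Ce³⁺]·[Co³⁺]) = 29.6.
E = E° − (RT/nF) ln Q = 0.20 − (8.314×288)/(1×96485) × (3.388) = 0.200 − 0.084 = 0.116 V.

0.116 V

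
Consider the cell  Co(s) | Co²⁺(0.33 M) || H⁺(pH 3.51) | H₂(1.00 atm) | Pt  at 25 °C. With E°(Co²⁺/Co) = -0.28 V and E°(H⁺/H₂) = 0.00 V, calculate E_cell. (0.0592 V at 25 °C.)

The hydrogen couple is the cathode, so E°_cell = 0.28 V; n = 2.
[H⁺] = 10^(−3.51) = 3.1 × 10^-4 M, and Q = [Co²⁺]·P(H₂) / [H⁺]^2 = 3.46 × 10^6.
E = E° − (0.0592/2) log Q = 0.28 − (0.0592/2)(6.539) = 0.086 V.

0.086 V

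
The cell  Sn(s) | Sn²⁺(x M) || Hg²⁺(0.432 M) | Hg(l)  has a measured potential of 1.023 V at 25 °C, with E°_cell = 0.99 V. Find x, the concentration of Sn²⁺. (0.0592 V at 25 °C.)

From the Nernst equation, log Q = n(E° − E)/0.0592 = 2(0.99 − 1.023)/0.0592 = -1.115, so Q = 0.0768.
With Q = [Sn²⁺]/[Hg²⁺] and the known concentrations, [Sn²⁺] in the numerator gives [Sn²⁺] = 0.033 M.

0.033 M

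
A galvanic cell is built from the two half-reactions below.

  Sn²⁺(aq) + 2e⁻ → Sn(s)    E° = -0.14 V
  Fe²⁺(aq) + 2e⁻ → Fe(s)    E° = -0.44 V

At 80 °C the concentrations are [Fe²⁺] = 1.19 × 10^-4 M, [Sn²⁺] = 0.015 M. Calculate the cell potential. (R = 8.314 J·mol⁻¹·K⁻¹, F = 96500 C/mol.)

0.374 V

The Sn²⁺/Sn couple has the higher reduction potential and acts as the cathode, so E°_cell = -0.14 − (-0.44) = 0.30 V.
Balancing electrons gives n = 2; the reaction quotient is Q = [Fe²⁺]/[Sn²⁺] = 0.00793.
E = E° − (RT/nF) ln Q = 0.30 − (8.314×353)/(2×96500) × (-4.837) = 0.300 + 0.074 = 0.374 V.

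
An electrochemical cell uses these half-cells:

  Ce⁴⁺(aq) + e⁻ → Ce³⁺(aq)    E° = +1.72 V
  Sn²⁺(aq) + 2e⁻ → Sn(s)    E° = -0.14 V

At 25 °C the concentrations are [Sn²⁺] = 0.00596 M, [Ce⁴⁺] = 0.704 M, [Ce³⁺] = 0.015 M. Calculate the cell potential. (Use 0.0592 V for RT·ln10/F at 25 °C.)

The Ce⁴⁺/Ce³⁺ couple has the higher reduction potential and acts as the cathode, so E°_cell = +1.72 − (-0.14) = 1.86 V.
Balancing electrons gives n = 2; the reaction quotient is Q = [Sn²⁺]·[Ce³⁺]^2/[Ce⁴⁺]^2 = 2.71 × 10^-6.
At 25 °C, E = E° − (0.0592/n) log Q = 1.86 − (0.0592/2)(-5.568) = 1.860 + 0.165 = 2.025 V.

2.02 V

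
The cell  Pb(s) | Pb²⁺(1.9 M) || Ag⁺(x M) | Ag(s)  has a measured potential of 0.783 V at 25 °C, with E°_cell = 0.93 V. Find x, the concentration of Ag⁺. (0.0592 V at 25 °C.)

From the Nernst equation, log Q = n(E° − E)/0.0592 = 2(0.93 − 0.783)/0.0592 = 4.966, so Q = 9.25 × 10^4.
With Q = [Pb²⁺]/[Ag⁺]^2 and the known concentrations, [Ag⁺]^2 in the denominator gives [Ag⁺] = 0.0045 M.

0.0045 M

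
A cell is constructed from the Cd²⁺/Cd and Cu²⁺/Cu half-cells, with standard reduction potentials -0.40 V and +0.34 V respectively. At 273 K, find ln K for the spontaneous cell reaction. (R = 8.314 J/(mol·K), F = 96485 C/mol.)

E°_cell = +0.34 − (-0.40) = 0.74 V, with n = 2 electrons transferred.
At equilibrium E = 0, so the Nernst equation gives ln K = nFE°/RT = (2)(96485)(0.74)/((8.314)(273)) = 62.91.

ln K = 62.9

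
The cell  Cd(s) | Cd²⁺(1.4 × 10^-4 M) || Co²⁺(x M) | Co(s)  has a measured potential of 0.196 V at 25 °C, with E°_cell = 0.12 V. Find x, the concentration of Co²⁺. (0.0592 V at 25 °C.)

From the Nernst equation, log Q = n(E° − E)/0.0592 = 2(0.12 − 0.196)/0.0592 = -2.568, so Q = 0.00271.
With Q = [Cd²⁺]/[Co²⁺] and the known concentrations, [Co²⁺] in the denominator gives [Co²⁺] = 0.052 M.

0.052 M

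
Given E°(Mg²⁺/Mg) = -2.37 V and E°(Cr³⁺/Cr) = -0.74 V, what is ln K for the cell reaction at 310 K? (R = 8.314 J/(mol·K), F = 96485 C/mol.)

E°_cell = -0.74 − (-2.37) = 1.63 V, with n = 6 electrons transferred.
At equilibrium E = 0, so the Nernst equation gives ln K = nFE°/RT = (6)(96485)(1.63)/((8.314)(310)) = 366.12.

ln K = 366.1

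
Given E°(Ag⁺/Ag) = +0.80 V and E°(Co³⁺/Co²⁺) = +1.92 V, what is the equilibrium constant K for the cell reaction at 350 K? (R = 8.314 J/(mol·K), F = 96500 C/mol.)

1.4 × 10^16

E°_cell = +1.92 − (+0.80) = 1.12 V, with n = 1 electron transferred.
At equilibrium E = 0, so the Nernst equation gives ln K = nFE°/RT = (1)(96500)(1.12)/((8.314)(350)) = 37.14.
K = e^37.14 = 1.4 × 10^16.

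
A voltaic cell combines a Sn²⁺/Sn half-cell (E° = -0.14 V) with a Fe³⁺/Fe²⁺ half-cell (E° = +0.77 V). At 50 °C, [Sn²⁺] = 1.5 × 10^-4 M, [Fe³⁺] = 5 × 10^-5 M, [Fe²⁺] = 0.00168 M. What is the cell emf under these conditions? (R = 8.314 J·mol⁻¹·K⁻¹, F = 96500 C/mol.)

The Fe³⁺/Fe²⁺ couple has the higher reduction potential and acts as the cathode, so E°_cell = +0.77 − (-0.14) = 0.91 V.
Balancing electrons gives n = 2; the reaction quotient is Q = [Sn²⁺]·[Fe²⁺]^2/[Fe³⁺]^2 = 0.169.
E = E° − (RT/nF) ln Q = 0.91 − (8.314×323)/(2×96500) × (-1.776) = 0.910 + 0.025 = 0.935 V.

0.935 V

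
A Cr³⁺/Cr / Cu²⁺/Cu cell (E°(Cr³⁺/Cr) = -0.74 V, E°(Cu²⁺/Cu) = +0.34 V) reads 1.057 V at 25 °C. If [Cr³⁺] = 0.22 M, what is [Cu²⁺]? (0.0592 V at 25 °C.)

0.061 M

From the Nernst equation, log Q = n(E° − E)/0.0592 = 6(1.08 − 1.057)/0.0592 = 2.331, so Q = 214.
With Q = [Cr³⁺]^2/[Cu²⁺]^3 and the known concentrations, [Cu²⁺]^3 in the denominator gives [Cu²⁺] = 0.061 M.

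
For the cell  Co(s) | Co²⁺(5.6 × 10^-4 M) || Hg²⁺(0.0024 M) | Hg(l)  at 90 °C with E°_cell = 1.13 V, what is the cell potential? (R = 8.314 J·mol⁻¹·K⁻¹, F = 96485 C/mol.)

Balancing electrons gives n = 2; the reaction quotient is Q = [Co²⁺]/[Hg²⁺] = 0.233.
E = E° − (RT/nF) ln Q = 1.13 − (8.314×363)/(2×96485) × (-1.455) = 1.130 + 0.023 = 1.153 V.

1.15 V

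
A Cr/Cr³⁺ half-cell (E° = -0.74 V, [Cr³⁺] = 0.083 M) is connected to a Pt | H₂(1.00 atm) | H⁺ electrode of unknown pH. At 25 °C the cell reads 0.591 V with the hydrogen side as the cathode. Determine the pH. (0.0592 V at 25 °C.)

E°_cell = 0.74 V and n = 6.
log Q = n(E° − E)/0.0592 = 6×(0.74 − 0.591)/0.0592 = 15.101.
With Q = [Cr³⁺]^2·P(H₂)^3 / [H⁺]^6, solving for [H⁺] gives log[H⁺] = -2.877, so pH = 2.88.

pH = 2.88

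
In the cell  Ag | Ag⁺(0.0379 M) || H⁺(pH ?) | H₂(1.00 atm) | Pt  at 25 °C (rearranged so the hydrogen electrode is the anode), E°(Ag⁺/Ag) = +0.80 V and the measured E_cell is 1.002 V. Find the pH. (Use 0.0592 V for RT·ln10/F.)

pH = 4.83

E°_cell = 0.80 V and n = 2.
log Q = n(E° − E)/0.0592 = 2×(0.80 − 1.002)/0.0592 = -6.824.
With Q = [H⁺]^2 / ([Ag⁺]^2·P(H₂)), solving for [H⁺] gives log[H⁺] = -4.834, so pH = 4.83.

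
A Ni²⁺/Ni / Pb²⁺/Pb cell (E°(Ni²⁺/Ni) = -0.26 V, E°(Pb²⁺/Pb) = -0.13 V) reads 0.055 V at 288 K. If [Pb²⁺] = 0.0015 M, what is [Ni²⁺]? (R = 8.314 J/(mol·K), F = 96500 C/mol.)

0.63 M

From the Nernst equation, ln Q = nF(E° − E)/RT = 2×96500×(0.13 − 0.055)/(8.314×288) = 6.045, so Q = 422.
With Q = [Ni²⁺]/[Pb²⁺] and the known concentrations, [Ni²⁺] in the numerator gives [Ni²⁺] = 0.63 M.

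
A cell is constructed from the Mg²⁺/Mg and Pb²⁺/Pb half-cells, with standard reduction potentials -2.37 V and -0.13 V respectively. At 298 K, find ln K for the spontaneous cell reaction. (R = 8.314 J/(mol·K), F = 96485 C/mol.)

E°_cell = -0.13 − (-2.37) = 2.24 V, with n = 2 electrons transferred.
At equilibrium E = 0, so the Nernst equation gives ln K = nFE°/RT = (2)(96485)(2.24)/((8.314)(298)) = 174.47.

ln K = 174.5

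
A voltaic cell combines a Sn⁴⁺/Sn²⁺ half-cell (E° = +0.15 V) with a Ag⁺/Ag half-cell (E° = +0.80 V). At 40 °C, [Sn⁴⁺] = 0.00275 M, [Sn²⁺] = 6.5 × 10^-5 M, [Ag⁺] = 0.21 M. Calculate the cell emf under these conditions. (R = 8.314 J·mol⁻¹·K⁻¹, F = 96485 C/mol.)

0.557 V

The Ag⁺/Ag couple has the higher reduction potential and acts as the cathode, so E°_cell = +0.80 − (+0.15) = 0.65 V.
Balancing electrons gives n = 2; the reaction quotient is Q = [Sn⁴⁺]/([Sn²⁺]·[Ag⁺]^2) = 959.
E = E° − (RT/nF) ln Q = 0.65 − (8.314×313)/(2×96485) × (6.866) = 0.650 − 0.093 = 0.557 V.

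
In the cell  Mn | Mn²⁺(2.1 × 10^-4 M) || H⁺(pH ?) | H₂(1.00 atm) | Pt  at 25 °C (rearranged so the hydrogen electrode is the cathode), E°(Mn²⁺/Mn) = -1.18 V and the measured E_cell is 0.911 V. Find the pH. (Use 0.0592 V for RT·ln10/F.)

E°_cell = 1.18 V and n = 2.
log Q = n(E° − E)/0.0592 = 2×(1.18 − 0.911)/0.0592 = 9.088.
With Q = [Mn²⁺]·P(H₂) / [H⁺]^2, solving for [H⁺] gives log[H⁺] = -6.383, so pH = 6.38.

pH = 6.38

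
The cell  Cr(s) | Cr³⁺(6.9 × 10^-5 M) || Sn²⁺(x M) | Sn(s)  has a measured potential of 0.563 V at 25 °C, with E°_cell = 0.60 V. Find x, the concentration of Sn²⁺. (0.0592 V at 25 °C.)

9.5 × 10^-5 M

From the Nernst equation, log Q = n(E° − E)/0.0592 = 6(0.60 − 0.563)/0.0592 = 3.750, so Q = 5620.
With Q = [Cr³⁺]^2/[Sn²⁺]^3 and the known concentrations, [Sn²⁺]^3 in the denominator gives [Sn²⁺] = 9.5 × 10^-5 M.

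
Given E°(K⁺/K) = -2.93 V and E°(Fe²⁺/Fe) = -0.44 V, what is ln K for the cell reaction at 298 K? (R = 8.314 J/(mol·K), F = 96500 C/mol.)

ln K = 194.0

E°_cell = -0.44 − (-2.93) = 2.49 V, with n = 2 electrons transferred.
At equilibrium E = 0, so the Nernst equation gives ln K = nFE°/RT = (2)(96500)(2.49)/((8.314)(298)) = 193.97.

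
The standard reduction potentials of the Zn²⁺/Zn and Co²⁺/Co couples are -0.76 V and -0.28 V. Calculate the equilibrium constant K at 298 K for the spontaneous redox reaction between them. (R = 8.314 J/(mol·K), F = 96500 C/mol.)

E°_cell = -0.28 − (-0.76) = 0.48 V, with n = 2 electrons transferred.
At equilibrium E = 0, so the Nernst equation gives ln K = nFE°/RT = (2)(96500)(0.48)/((8.314)(298)) = 37.39.
K = e^37.39 = 1.7 × 10^16.

1.7 × 10^16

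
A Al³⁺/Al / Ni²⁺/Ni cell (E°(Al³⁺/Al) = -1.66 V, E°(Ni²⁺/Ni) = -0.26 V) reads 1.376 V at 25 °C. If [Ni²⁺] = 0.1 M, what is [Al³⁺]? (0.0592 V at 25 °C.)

From the Nernst equation, log Q = n(E° − E)/0.0592 = 6(1.40 − 1.376)/0.0592 = 2.432, so Q = 271.
With Q = [Al³⁺]^2/[Ni²⁺]^3 and the known concentrations, [Al³⁺]^2 in the numerator gives [Al³⁺] = 0.52 M.

0.52 M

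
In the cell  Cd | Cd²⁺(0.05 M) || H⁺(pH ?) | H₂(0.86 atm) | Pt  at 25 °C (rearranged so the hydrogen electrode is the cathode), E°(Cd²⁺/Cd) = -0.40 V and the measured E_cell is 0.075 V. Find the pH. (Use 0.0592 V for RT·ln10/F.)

E°_cell = 0.40 V and n = 2.
log Q = n(E° − E)/0.0592 = 2×(0.40 − 0.075)/0.0592 = 10.980.
With Q = [Cd²⁺]·P(H₂) / [H⁺]^2, solving for [H⁺] gives log[H⁺] = -6.173, so pH = 6.17.

pH = 6.17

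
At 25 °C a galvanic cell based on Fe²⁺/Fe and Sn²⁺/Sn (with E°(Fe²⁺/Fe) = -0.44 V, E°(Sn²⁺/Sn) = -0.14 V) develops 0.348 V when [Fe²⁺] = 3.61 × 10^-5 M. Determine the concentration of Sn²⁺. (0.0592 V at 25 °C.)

0.0015 M

From the Nernst equation, log Q = n(E° − E)/0.0592 = 2(0.30 − 0.348)/0.0592 = -1.622, so Q = 0.0239.
With Q = [Fe²⁺]/[Sn²⁺] and the known concentrations, [Sn²⁺] in the denominator gives [Sn²⁺] = 0.0015 M.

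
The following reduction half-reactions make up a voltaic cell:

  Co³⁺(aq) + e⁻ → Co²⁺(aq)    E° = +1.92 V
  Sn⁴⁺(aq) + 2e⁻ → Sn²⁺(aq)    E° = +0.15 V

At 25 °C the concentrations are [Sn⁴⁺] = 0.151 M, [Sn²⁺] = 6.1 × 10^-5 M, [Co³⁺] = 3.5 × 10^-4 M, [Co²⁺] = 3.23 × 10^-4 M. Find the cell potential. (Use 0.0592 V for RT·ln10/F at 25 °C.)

The Co³⁺/Co²⁺ couple has the higher reduction potential and acts as the cathode, so E°_cell = +1.92 − (+0.15) = 1.77 V.
Balancing electrons gives n = 2; the reaction quotient is Q = [Sn⁴⁺]·[Co²⁺]^2/([Sn²⁺]·[Co³⁺]^2) = 2110.
At 25 °C, E = E° − (0.0592/n) log Q = 1.77 − (0.0592/2)(3.324) = 1.770 − 0.098 = 1.672 V.

1.67 V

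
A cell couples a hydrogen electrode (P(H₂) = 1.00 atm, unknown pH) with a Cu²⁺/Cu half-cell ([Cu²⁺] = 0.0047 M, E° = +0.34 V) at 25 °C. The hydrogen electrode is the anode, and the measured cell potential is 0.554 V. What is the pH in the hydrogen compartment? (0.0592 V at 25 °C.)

pH = 4.78

E°_cell = 0.34 V and n = 2.
log Q = n(E° − E)/0.0592 = 2×(0.34 − 0.554)/0.0592 = -7.230.
With Q = [H⁺]^2 / ([Cu²⁺]·P(H₂)), solving for [H⁺] gives log[H⁺] = -4.779, so pH = 4.78.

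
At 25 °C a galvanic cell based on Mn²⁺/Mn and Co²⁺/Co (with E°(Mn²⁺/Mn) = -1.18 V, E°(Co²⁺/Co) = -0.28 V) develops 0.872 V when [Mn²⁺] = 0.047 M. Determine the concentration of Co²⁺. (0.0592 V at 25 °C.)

From the Nernst equation, log Q = n(E° − E)/0.0592 = 2(0.90 − 0.872)/0.0592 = 0.946, so Q = 8.83.
With Q = [Mn²⁺]/[Co²⁺] and the known concentrations, [Co²⁺] in the denominator gives [Co²⁺] = 0.0053 M.

0.0053 M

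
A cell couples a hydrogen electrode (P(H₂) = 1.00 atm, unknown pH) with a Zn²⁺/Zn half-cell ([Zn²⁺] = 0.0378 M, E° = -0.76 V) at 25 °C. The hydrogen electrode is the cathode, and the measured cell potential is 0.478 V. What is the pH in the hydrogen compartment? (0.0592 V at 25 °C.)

E°_cell = 0.76 V and n = 2.
log Q = n(E° − E)/0.0592 = 2×(0.76 − 0.478)/0.0592 = 9.527.
With Q = [Zn²⁺]·P(H₂) / [H⁺]^2, solving for [H⁺] gives log[H⁺] = -5.475, so pH = 5.47.

pH = 5.47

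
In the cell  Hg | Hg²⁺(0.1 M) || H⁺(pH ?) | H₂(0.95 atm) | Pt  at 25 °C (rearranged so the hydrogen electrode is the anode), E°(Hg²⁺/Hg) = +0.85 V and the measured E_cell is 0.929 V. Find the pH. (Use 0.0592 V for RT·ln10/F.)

pH = 1.85

E°_cell = 0.85 V and n = 2.
log Q = n(E° − E)/0.0592 = 2×(0.85 − 0.929)/0.0592 = -2.669.
With Q = [H⁺]^2 / ([Hg²⁺]·P(H₂)), solving for [H⁺] gives log[H⁺] = -1.846, so pH = 1.85.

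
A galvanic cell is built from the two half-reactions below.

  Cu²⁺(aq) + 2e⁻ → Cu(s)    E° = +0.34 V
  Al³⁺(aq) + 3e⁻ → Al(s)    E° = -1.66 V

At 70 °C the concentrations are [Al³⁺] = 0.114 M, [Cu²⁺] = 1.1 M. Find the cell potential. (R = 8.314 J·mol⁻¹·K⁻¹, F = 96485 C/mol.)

The Cu²⁺/Cu couple has the higher reduction potential and acts as the cathode, so E°_cell = +0.34 − (-1.66) = 2.00 V.
Balancing electrons gives n = 6; the reaction quotient is Q = [Al³⁺]^2/[Cu²⁺]^3 = 0.00976.
E = E° − (RT/nF) ln Q = 2.00 − (8.314×343)/(6×96485) × (-4.629) = 2.000 + 0.023 = 2.023 V.

2.02 V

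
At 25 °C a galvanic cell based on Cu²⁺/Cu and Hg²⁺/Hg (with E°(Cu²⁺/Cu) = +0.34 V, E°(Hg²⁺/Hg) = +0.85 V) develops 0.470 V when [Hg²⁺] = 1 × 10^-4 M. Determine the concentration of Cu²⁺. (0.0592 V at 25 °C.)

0.0022 M

From the Nernst equation, log Q = n(E° − E)/0.0592 = 2(0.51 − 0.470)/0.0592 = 1.351, so Q = 22.5.
With Q = [Cu²⁺]/[Hg²⁺] and the known concentrations, [Cu²⁺] in the numerator gives [Cu²⁺] = 0.0022 M.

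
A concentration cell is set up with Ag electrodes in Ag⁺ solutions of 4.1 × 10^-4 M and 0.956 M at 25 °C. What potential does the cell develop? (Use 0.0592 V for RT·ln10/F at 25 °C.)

Both half-cells are Ag⁺/Ag, so E°_cell = 0. The concentrated side is the cathode; the cell reaction moves Ag⁺ from high to low concentration with n = 1.
Q = [Ag⁺]_dilute/[Ag⁺]_conc = 4.1 × 10^-4/0.956 = 4.29 × 10^-4.
E = 0 − (0.0592/1) log Q = −(0.0592/1)(-3.368) = 0.1994 V.

0.20 V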